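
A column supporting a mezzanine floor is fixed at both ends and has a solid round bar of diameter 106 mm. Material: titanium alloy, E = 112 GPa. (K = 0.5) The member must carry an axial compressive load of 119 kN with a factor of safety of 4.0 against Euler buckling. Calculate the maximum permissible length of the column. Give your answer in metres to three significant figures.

L_max ≈ 7.59 m

I = πd⁴/64 = π×106⁴/64 = 6.197×10^6 mm⁴
I = 6.197×10^-6 m⁴
Required critical load P_cr = n·P = 4.0 × 119 = 476.0 kN = 4.760×10^5 N
From P_cr = π²EI/(K·L)²:  L = (1/K)·√(π²EI/P_cr) = (1/0.5)·√(π²×1.12×10^11×6.197×10^-6/4.760×10^5)
L = 7.59 m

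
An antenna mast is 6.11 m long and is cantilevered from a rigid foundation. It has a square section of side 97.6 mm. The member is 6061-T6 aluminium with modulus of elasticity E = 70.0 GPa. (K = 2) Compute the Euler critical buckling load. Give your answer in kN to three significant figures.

I = a⁴/12 = 97.6⁴/12 = 7.562×10^6 mm⁴
I = 7.562×10^6 mm⁴ = 7.562×10^-6 m⁴
Effective length L_e = K·L = 2 × 6.11 = 12.22 m
P_cr = π²EI / L_e² = π² × 70.0×10⁹ × 7.562×10^-6 / 12.22² = 3.498×10^4 N

P_cr ≈ 35.0 kN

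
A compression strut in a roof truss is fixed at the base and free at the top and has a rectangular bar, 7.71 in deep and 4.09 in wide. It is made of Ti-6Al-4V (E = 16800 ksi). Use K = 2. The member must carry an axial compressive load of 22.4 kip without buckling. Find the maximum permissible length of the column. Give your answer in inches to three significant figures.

L_max ≈ 285 in

Buckling occurs about the weak axis: I_min = h·b³/12 with b = 4.09 in (the shorter side).
I_min = 7.71×4.09³/12 = 43.96 in⁴
At the buckling limit P_cr = P = 2.240×10^4 lb
From P_cr = π²EI/(K·L)²:  L = (1/K)·√(π²EI/P_cr) = (1/2)·√(π²×1.68×10^7×43.96/2.240×10^4)
L = 285 in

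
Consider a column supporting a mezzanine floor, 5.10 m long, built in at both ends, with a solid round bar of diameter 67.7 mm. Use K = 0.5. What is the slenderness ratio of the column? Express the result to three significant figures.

I = πd⁴/64 = π×67.7⁴/64 = 1.031×10^6 mm⁴
A = 3.600×10^3 mm²;  r_min = √(I/A) = √(1.031×10^6/3.600×10^3) = 16.93 mm
L_e = K·L = 0.5 × 5.10 m = 2.550 m = 2550.0 mm
λ = L_e / r_min = 2550.0 / 16.93 = 151

λ ≈ 151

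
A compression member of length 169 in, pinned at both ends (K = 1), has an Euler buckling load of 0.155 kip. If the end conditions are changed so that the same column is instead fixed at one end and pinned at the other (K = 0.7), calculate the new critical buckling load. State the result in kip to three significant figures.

P_cr ∝ 1/K², so P_cr,new = P_cr,old × (K_old/K_new)² = 0.155 × (1/0.7)²
= 0.155 × 2.041 = 0.316 kip

P_cr ≈ 0.316 kip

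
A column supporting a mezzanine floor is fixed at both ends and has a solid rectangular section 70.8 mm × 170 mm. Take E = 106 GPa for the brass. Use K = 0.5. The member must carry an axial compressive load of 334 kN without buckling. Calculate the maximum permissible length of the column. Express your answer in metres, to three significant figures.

Buckling occurs about the weak axis: I_min = h·b³/12 with b = 70.8 mm (the shorter side).
I_min = 170×70.8³/12 = 5.028×10^6 mm⁴
I = 5.028×10^-6 m⁴
At the buckling limit P_cr = P = 3.340×10^5 N
From P_cr = π²EI/(K·L)²:  L = (1/K)·√(π²EI/P_cr) = (1/0.5)·√(π²×1.06×10^11×5.028×10^-6/3.340×10^5)
L = 7.94 m

L_max ≈ 7.94 m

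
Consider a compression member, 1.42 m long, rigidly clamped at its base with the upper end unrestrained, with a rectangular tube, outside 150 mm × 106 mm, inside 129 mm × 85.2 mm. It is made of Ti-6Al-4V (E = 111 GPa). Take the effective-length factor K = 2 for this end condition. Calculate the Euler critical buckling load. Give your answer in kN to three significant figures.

P_cr ≈ 1120 kN

Weak-axis I_min = (h_o·b_o³ − h_i·b_i³)/12 with b_o = 106, b_i = 85.20 mm (shorter outer/inner sides).
I_min = (150×106³ − 129.0×85.20³)/12 = 8.239×10^6 mm⁴
I = 8.239×10^6 mm⁴ = 8.239×10^-6 m⁴
Effective length L_e = K·L = 2 × 1.42 = 2.840 m
P_cr = π²EI / L_e² = π² × 111×10⁹ × 8.239×10^-6 / 2.840² = 1.119×10^6 N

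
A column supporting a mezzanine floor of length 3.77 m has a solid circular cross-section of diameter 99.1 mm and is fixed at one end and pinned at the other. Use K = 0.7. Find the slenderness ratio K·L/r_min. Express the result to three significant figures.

λ ≈ 107

For a solid circle r = d/4 = 99.1/4 = 24.78 mm
L_e = K·L = 0.7 × 3.77 m = 2.639 m = 2639.0 mm
λ = L_e / r_min = 2639.0 / 24.78 = 107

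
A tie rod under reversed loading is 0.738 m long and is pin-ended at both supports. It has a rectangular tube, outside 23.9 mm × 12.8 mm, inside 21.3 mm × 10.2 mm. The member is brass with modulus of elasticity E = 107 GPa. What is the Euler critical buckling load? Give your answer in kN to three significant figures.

Weak-axis I_min = (h_o·b_o³ − h_i·b_i³)/12 with b_o = 12.8, b_i = 10.20 mm (shorter outer/inner sides).
I_min = (23.9×12.8³ − 21.30×10.20³)/12 = 2.293×10^3 mm⁴
I = 2.293×10^3 mm⁴ = 2.293×10^-9 m⁴
Effective length L_e = K·L = 1 × 0.738 = 0.7380 m
P_cr = π²EI / L_e² = π² × 107×10⁹ × 2.293×10^-9 / 0.7380² = 4.446×10^3 N

P_cr ≈ 4.45 kN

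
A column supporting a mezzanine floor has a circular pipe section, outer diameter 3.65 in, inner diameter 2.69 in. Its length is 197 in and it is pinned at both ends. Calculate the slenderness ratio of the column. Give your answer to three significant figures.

d_o = 3.65 in, d_i = 2.69 in
I = π(d_o⁴ − d_i⁴)/64 = π(3.65⁴ − 2.690⁴)/64 = 6.142 in⁴
A = 4.780 in²;  r_min = √(I/A) = √(6.142/4.780) = 1.134 in
L_e = K·L = 1 × 197 = 197.0 in
λ = L_e / r_min = 197.00 / 1.134 = 174

λ ≈ 174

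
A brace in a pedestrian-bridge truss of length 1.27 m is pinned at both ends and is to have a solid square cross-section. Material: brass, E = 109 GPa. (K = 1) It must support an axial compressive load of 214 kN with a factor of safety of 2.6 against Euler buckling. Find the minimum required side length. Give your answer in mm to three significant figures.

Required P_cr = n·P = 2.6 × 214 = 556.4 kN
L_e = K·L = 1 × 1.27 = 1.270 m
Required I = P_cr·L_e²/(π²E) = 5.564×10^5 × 1.270² / (π² × 1.09×10^11) = 8.342×10^-7 m⁴
I_req = 8.342×10^5 mm⁴
Solid square: I = a⁴/12  ⇒  a = (12I)^(1/4) = (12×8.342×10^5)^(1/4) = 56.2 mm

a ≈ 56.2 mm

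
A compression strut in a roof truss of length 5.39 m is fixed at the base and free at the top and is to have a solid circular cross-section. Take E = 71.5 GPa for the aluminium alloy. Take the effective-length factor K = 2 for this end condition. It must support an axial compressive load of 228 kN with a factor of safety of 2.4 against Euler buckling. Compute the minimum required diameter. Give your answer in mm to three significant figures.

Required P_cr = n·P = 2.4 × 228 = 547.2 kN
L_e = K·L = 2 × 5.39 = 10.78 m
Required I = P_cr·L_e²/(π²E) = 5.472×10^5 × 10.78² / (π² × 7.15×10^10) = 9.011×10^-5 m⁴
I_req = 9.011×10^7 mm⁴
Solid circle: I = πd⁴/64  ⇒  d = (64I/π)^(1/4) = (64×9.011×10^7/π)^(1/4) = 207 mm

d ≈ 207 mm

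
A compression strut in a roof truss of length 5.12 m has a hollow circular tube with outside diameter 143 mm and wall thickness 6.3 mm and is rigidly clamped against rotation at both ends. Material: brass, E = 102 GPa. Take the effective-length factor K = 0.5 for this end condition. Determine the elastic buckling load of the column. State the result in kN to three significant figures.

P_cr ≈ 973 kN

Inner diameter d_i = 143 − 2×6.3 = 130.4 mm
I = π(d_o⁴ − d_i⁴)/64 = π(143⁴ − 130.4⁴)/64 = 6.333×10^6 mm⁴
I = 6.333×10^6 mm⁴ = 6.333×10^-6 m⁴
Effective length L_e = K·L = 0.5 × 5.12 = 2.560 m
P_cr = π²EI / L_e² = π² × 102×10⁹ × 6.333×10^-6 / 2.560² = 9.729×10^5 N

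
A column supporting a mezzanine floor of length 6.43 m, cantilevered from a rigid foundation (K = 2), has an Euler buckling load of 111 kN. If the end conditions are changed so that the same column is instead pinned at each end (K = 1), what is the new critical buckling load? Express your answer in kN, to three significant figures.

P_cr ≈ 444 kN

P_cr ∝ 1/K², so P_cr,new = P_cr,old × (K_old/K_new)² = 111 × (2/1)²
= 111 × 4.000 = 444 kN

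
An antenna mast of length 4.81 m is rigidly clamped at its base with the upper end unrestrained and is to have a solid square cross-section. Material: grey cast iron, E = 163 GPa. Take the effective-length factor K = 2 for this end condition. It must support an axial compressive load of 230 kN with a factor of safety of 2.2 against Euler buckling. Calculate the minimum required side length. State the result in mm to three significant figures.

Required P_cr = n·P = 2.2 × 230 = 506.0 kN
L_e = K·L = 2 × 4.81 = 9.620 m
Required I = P_cr·L_e²/(π²E) = 5.060×10^5 × 9.620² / (π² × 1.63×10^11) = 2.911×10^-5 m⁴
I_req = 2.911×10^7 mm⁴
Solid square: I = a⁴/12  ⇒  a = (12I)^(1/4) = (12×2.911×10^7)^(1/4) = 137 mm

a ≈ 137 mm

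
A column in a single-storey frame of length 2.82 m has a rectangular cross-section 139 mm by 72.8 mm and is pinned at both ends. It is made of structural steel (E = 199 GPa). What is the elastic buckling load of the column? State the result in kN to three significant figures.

Buckling occurs about the weak axis: I_min = h·b³/12 with b = 72.8 mm (the shorter side).
I_min = 139×72.8³/12 = 4.469×10^6 mm⁴
I = 4.469×10^6 mm⁴ = 4.469×10^-6 m⁴
Effective length L_e = K·L = 1 × 2.82 = 2.820 m
P_cr = π²EI / L_e² = π² × 199×10⁹ × 4.469×10^-6 / 2.820² = 1.104×10^6 N

P_cr ≈ 1100 kN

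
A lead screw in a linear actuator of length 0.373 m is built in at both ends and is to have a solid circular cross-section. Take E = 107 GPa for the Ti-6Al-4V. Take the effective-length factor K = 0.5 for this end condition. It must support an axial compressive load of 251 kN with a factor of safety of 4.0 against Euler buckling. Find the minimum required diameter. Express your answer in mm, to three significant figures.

d ≈ 28.6 mm

Required P_cr = n·P = 4.0 × 251 = 1004 kN
L_e = K·L = 0.5 × 0.373 = 0.1865 m
Required I = P_cr·L_e²/(π²E) = 1.004×10^6 × 0.1865² / (π² × 1.07×10^11) = 3.307×10^-8 m⁴
I_req = 3.307×10^4 mm⁴
Solid circle: I = πd⁴/64  ⇒  d = (64I/π)^(1/4) = (64×3.307×10^4/π)^(1/4) = 28.6 mm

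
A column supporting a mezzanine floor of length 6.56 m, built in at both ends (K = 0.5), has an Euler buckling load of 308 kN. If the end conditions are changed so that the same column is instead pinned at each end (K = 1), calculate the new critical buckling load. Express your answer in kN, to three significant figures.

P_cr ≈ 77.0 kN

P_cr ∝ 1/K², so P_cr,new = P_cr,old × (K_old/K_new)² = 308 × (0.5/1)²
= 308 × 0.2500 = 77.0 kN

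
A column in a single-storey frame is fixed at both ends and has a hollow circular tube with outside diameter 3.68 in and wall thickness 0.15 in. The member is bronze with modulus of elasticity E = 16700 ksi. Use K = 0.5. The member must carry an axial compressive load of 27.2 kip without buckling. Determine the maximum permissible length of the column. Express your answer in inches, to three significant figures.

Inner diameter d_i = 3.68 − 2×0.15 = 3.380 in
I = π(d_o⁴ − d_i⁴)/64 = π(3.68⁴ − 3.380⁴)/64 = 2.596 in⁴
At the buckling limit P_cr = P = 2.720×10^4 lb
From P_cr = π²EI/(K·L)²:  L = (1/K)·√(π²EI/P_cr) = (1/0.5)·√(π²×1.67×10^7×2.596/2.720×10^4)
L = 251 in

L_max ≈ 251 in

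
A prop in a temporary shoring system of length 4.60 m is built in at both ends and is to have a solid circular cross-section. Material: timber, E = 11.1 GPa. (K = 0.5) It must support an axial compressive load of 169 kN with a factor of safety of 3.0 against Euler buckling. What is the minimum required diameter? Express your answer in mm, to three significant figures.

d ≈ 149 mm

Required P_cr = n·P = 3.0 × 169 = 507.0 kN
L_e = K·L = 0.5 × 4.60 = 2.300 m
Required I = P_cr·L_e²/(π²E) = 5.070×10^5 × 2.300² / (π² × 1.11×10^10) = 2.448×10^-5 m⁴
I_req = 2.448×10^7 mm⁴
Solid circle: I = πd⁴/64  ⇒  d = (64I/π)^(1/4) = (64×2.448×10^7/π)^(1/4) = 149 mm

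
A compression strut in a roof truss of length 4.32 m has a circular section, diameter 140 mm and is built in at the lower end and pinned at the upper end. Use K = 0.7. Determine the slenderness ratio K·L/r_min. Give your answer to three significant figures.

λ ≈ 86.4

For a solid circle r = d/4 = 140/4 = 35.00 mm
L_e = K·L = 0.7 × 4.32 m = 3.024 m = 3024.0 mm
λ = L_e / r_min = 3024.0 / 35.00 = 86.4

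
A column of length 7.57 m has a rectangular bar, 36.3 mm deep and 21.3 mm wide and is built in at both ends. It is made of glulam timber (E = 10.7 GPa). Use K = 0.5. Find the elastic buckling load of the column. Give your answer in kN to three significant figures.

Buckling occurs about the weak axis: I_min = h·b³/12 with b = 21.3 mm (the shorter side).
I_min = 36.3×21.3³/12 = 2.923×10^4 mm⁴
I = 2.923×10^4 mm⁴ = 2.923×10^-8 m⁴
Effective length L_e = K·L = 0.5 × 7.57 = 3.785 m
P_cr = π²EI / L_e² = π² × 10.7×10⁹ × 2.923×10^-8 / 3.785² = 215.5 N

P_cr ≈ 0.215 kN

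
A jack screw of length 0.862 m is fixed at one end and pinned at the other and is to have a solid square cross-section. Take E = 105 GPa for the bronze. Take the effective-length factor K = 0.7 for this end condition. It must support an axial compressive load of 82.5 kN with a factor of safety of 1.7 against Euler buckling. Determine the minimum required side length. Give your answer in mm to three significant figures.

Required P_cr = n·P = 1.7 × 82.5 = 140.2 kN
L_e = K·L = 0.7 × 0.862 = 0.6034 m
Required I = P_cr·L_e²/(π²E) = 1.403×10^5 × 0.6034² / (π² × 1.05×10^11) = 4.927×10^-8 m⁴
I_req = 4.927×10^4 mm⁴
Solid square: I = a⁴/12  ⇒  a = (12I)^(1/4) = (12×4.927×10^4)^(1/4) = 27.7 mm

a ≈ 27.7 mm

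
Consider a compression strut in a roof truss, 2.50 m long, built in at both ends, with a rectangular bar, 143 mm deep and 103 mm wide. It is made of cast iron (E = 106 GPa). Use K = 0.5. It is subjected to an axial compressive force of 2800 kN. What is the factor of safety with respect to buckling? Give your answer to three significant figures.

n ≈ 3.11

Buckling occurs about the weak axis: I_min = h·b³/12 with b = 103 mm (the shorter side).
I_min = 143×103³/12 = 1.302×10^7 mm⁴
I = 1.302×10^7 mm⁴ = 1.302×10^-5 m⁴
Effective length L_e = K·L = 0.5 × 2.50 = 1.250 m
P_cr = π²EI / L_e² = π² × 106×10⁹ × 1.302×10^-5 / 1.250² = 8.719×10^6 N
Factor of safety n = P_cr / P = 8718.7 / 2800 = 3.11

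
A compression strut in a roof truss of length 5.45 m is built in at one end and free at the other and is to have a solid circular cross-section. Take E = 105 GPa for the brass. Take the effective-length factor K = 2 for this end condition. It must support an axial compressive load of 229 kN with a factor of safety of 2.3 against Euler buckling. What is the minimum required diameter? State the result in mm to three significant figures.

Required P_cr = n·P = 2.3 × 229 = 526.7 kN
L_e = K·L = 2 × 5.45 = 10.90 m
Required I = P_cr·L_e²/(π²E) = 5.267×10^5 × 10.90² / (π² × 1.05×10^11) = 6.038×10^-5 m⁴
I_req = 6.038×10^7 mm⁴
Solid circle: I = πd⁴/64  ⇒  d = (64I/π)^(1/4) = (64×6.038×10^7/π)^(1/4) = 187 mm

d ≈ 187 mm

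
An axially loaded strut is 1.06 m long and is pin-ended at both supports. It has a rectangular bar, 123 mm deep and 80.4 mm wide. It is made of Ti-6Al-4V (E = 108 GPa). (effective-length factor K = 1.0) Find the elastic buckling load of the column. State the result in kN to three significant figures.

P_cr ≈ 5050 kN

Buckling occurs about the weak axis: I_min = h·b³/12 with b = 80.4 mm (the shorter side).
I_min = 123×80.4³/12 = 5.327×10^6 mm⁴
I = 5.327×10^6 mm⁴ = 5.327×10^-6 m⁴
Effective length L_e = K·L = 1 × 1.06 = 1.060 m
P_cr = π²EI / L_e² = π² × 108×10⁹ × 5.327×10^-6 / 1.060² = 5.054×10^6 N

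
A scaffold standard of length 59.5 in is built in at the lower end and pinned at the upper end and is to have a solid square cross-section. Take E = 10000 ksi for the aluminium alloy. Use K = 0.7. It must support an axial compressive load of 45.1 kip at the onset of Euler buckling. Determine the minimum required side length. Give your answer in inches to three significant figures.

a ≈ 1.76 in

L_e = K·L = 0.7 × 59.5 = 41.65 in
Required I = P_cr·L_e²/(π²E) = 4.510×10^4 × 41.65² / (π² × 1.00×10^7) = 0.7927 in⁴
Solid square: I = a⁴/12  ⇒  a = (12I)^(1/4) = (12×0.7927)^(1/4) = 1.76 in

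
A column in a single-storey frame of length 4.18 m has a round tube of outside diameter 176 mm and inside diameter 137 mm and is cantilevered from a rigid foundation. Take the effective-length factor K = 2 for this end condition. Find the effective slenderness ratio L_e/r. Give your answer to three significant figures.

d_o = 176 mm, d_i = 137 mm
I = π(d_o⁴ − d_i⁴)/64 = π(176⁴ − 137.0⁴)/64 = 2.981×10^7 mm⁴
A = 9.587×10^3 mm²;  r_min = √(I/A) = √(2.981×10^7/9.587×10^3) = 55.76 mm
L_e = K·L = 2 × 4.18 m = 8.360 m = 8360.0 mm
λ = L_e / r_min = 8360.0 / 55.76 = 150

λ ≈ 150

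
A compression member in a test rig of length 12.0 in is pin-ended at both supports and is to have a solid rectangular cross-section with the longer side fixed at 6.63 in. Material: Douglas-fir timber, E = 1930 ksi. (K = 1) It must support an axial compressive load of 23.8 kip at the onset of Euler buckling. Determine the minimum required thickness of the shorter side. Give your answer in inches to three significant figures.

b ≈ 0.688 in

L_e = K·L = 1 × 12.0 = 12.00 in
Required I = P_cr·L_e²/(π²E) = 2.380×10^4 × 12.00² / (π² × 1.93×10^6) = 0.1799 in⁴
Rectangle, weak axis: I_min = h·b³/12 with h = 6.63 in fixed  ⇒  b = (12I/h)^(1/3) = 0.688 in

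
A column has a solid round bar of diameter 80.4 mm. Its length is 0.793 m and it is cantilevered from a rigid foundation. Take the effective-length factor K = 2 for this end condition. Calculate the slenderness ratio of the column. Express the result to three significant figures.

λ ≈ 78.9

For a solid circle r = d/4 = 80.4/4 = 20.10 mm
L_e = K·L = 2 × 0.793 m = 1.586 m = 1586.0 mm
λ = L_e / r_min = 1586.0 / 20.10 = 78.9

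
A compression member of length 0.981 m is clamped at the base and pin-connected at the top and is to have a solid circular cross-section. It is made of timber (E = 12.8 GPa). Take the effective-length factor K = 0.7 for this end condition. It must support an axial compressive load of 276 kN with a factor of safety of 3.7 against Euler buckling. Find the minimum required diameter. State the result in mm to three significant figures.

d ≈ 93.9 mm

Required P_cr = n·P = 3.7 × 276 = 1021 kN
L_e = K·L = 0.7 × 0.981 = 0.6867 m
Required I = P_cr·L_e²/(π²E) = 1.021×10^6 × 0.6867² / (π² × 1.28×10^10) = 3.812×10^-6 m⁴
I_req = 3.812×10^6 mm⁴
Solid circle: I = πd⁴/64  ⇒  d = (64I/π)^(1/4) = (64×3.812×10^6/π)^(1/4) = 93.9 mm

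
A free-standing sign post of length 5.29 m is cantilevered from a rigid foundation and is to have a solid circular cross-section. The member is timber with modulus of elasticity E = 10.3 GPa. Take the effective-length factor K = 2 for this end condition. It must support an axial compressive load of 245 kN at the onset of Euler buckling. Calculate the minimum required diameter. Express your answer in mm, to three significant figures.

d ≈ 272 mm

L_e = K·L = 2 × 5.29 = 10.58 m
Required I = P_cr·L_e²/(π²E) = 2.450×10^5 × 10.58² / (π² × 1.03×10^10) = 2.698×10^-4 m⁴
I_req = 2.698×10^8 mm⁴
Solid circle: I = πd⁴/64  ⇒  d = (64I/π)^(1/4) = (64×2.698×10^8/π)^(1/4) = 272 mm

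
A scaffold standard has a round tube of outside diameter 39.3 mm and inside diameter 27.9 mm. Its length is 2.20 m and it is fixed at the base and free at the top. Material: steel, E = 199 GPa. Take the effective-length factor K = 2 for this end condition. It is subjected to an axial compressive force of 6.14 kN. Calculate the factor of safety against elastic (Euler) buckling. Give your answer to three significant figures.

d_o = 39.3 mm, d_i = 27.9 mm
I = π(d_o⁴ − d_i⁴)/64 = π(39.3⁴ − 27.90⁴)/64 = 8.735×10^4 mm⁴
I = 8.735×10^4 mm⁴ = 8.735×10^-8 m⁴
Effective length L_e = K·L = 2 × 2.20 = 4.400 m
P_cr = π²EI / L_e² = π² × 199×10⁹ × 8.735×10^-8 / 4.400² = 8.862×10^3 N
Factor of safety n = P_cr / P = 8.8618 / 6.14 = 1.44

n ≈ 1.44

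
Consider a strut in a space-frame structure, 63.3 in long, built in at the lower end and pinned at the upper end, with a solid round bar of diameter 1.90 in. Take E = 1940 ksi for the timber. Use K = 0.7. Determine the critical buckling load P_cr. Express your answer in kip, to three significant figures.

I = πd⁴/64 = π×1.90⁴/64 = 0.6397 in⁴
Effective length L_e = K·L = 0.7 × 63.3 = 44.31 in
P_cr = π²EI / L_e² = π² × 1940×10³ × 0.6397 / 44.31² = 6.239×10^3 lb

P_cr ≈ 6.24 kip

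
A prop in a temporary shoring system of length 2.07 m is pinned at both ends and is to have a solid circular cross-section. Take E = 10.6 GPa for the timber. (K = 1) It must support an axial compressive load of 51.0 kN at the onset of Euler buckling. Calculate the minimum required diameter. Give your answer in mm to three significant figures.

L_e = K·L = 1 × 2.07 = 2.070 m
Required I = P_cr·L_e²/(π²E) = 5.100×10^4 × 2.070² / (π² × 1.06×10^10) = 2.089×10^-6 m⁴
I_req = 2.089×10^6 mm⁴
Solid circle: I = πd⁴/64  ⇒  d = (64I/π)^(1/4) = (64×2.089×10^6/π)^(1/4) = 80.8 mm

d ≈ 80.8 mm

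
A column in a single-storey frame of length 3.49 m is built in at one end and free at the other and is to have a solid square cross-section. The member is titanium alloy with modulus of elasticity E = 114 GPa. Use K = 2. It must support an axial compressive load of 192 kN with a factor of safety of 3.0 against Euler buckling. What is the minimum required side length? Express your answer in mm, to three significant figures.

Required P_cr = n·P = 3.0 × 192 = 576.0 kN
L_e = K·L = 2 × 3.49 = 6.980 m
Required I = P_cr·L_e²/(π²E) = 5.760×10^5 × 6.980² / (π² × 1.14×10^11) = 2.494×10^-5 m⁴
I_req = 2.494×10^7 mm⁴
Solid square: I = a⁴/12  ⇒  a = (12I)^(1/4) = (12×2.494×10^7)^(1/4) = 132 mm

a ≈ 132 mm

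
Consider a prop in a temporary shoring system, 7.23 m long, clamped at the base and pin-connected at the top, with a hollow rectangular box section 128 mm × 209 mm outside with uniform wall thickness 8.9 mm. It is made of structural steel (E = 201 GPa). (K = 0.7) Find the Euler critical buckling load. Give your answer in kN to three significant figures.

P_cr ≈ 1180 kN

Inner dimensions: h_i = 209 − 2×8.9 = 191.2 mm, b_i = 128 − 2×8.9 = 110.2 mm
Weak-axis I_min = (h_o·b_o³ − h_i·b_i³)/12 with b_o = 128, b_i = 110.2 mm (shorter outer/inner sides).
I_min = (209×128³ − 191.2×110.2³)/12 = 1.520×10^7 mm⁴
I = 1.520×10^7 mm⁴ = 1.520×10^-5 m⁴
Effective length L_e = K·L = 0.7 × 7.23 = 5.061 m
P_cr = π²EI / L_e² = π² × 201×10⁹ × 1.520×10^-5 / 5.061² = 1.177×10^6 N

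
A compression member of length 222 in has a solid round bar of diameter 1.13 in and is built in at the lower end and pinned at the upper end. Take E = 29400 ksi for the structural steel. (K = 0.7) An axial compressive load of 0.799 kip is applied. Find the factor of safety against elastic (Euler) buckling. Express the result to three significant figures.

n ≈ 1.20

I = πd⁴/64 = π×1.13⁴/64 = 8.004×10^-2 in⁴
Effective length L_e = K·L = 0.7 × 222 = 155.4 in
P_cr = π²EI / L_e² = π² × 29400×10³ × 8.004×10^-2 / 155.4² = 961.7 lb
Factor of safety n = P_cr / P = 0.96168 / 0.799 = 1.20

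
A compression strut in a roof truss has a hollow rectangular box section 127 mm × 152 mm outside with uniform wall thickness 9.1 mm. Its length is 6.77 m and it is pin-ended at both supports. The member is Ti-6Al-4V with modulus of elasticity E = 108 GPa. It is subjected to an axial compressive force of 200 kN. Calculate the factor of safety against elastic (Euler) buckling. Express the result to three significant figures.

Inner dimensions: h_i = 152 − 2×9.1 = 133.8 mm, b_i = 127 − 2×9.1 = 108.8 mm
Weak-axis I_min = (h_o·b_o³ − h_i·b_i³)/12 with b_o = 127, b_i = 108.8 mm (shorter outer/inner sides).
I_min = (152×127³ − 133.8×108.8³)/12 = 1.159×10^7 mm⁴
I = 1.159×10^7 mm⁴ = 1.159×10^-5 m⁴
Effective length L_e = K·L = 1 × 6.77 = 6.770 m
P_cr = π²EI / L_e² = π² × 108×10⁹ × 1.159×10^-5 / 6.770² = 2.694×10^5 N
Factor of safety n = P_cr / P = 269.45 / 200 = 1.35

n ≈ 1.35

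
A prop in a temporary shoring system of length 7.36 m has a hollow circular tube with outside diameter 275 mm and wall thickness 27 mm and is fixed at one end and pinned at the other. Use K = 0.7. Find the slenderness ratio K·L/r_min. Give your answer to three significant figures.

Inner diameter d_i = 275 − 2×27 = 221.0 mm
I = π(d_o⁴ − d_i⁴)/64 = π(275⁴ − 221.0⁴)/64 = 1.636×10^8 mm⁴
A = 2.104×10^4 mm²;  r_min = √(I/A) = √(1.636×10^8/2.104×10^4) = 88.20 mm
L_e = K·L = 0.7 × 7.36 m = 5.152 m = 5152.0 mm
λ = L_e / r_min = 5152.0 / 88.20 = 58.4

λ ≈ 58.4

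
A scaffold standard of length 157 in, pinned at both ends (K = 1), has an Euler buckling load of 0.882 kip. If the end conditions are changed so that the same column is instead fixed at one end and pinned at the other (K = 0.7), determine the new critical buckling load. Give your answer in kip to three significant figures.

P_cr ∝ 1/K², so P_cr,new = P_cr,old × (K_old/K_new)² = 0.882 × (1/0.7)²
= 0.882 × 2.041 = 1.80 kip

P_cr ≈ 1.80 kip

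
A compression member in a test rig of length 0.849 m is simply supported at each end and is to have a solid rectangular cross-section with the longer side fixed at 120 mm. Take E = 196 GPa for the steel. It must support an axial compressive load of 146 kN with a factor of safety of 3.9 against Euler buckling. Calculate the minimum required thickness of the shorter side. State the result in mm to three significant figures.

b ≈ 27.7 mm

Required P_cr = n·P = 3.9 × 146 = 569.4 kN
L_e = K·L = 1 × 0.849 = 0.8490 m
Required I = P_cr·L_e²/(π²E) = 5.694×10^5 × 0.8490² / (π² × 1.96×10^11) = 2.122×10^-7 m⁴
I_req = 2.122×10^5 mm⁴
Rectangle, weak axis: I_min = h·b³/12 with h = 120 mm fixed  ⇒  b = (12I/h)^(1/3) = 27.7 mm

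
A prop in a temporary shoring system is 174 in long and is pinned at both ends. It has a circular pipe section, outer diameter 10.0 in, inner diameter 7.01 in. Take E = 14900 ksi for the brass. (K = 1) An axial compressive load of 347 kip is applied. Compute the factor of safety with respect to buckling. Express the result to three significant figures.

d_o = 10.0 in, d_i = 7.01 in
I = π(d_o⁴ − d_i⁴)/64 = π(10.0⁴ − 7.010⁴)/64 = 372.3 in⁴
Effective length L_e = K·L = 1 × 174 = 174.0 in
P_cr = π²EI / L_e² = π² × 14900×10³ × 372.3 / 174.0² = 1.809×10^6 lb
Factor of safety n = P_cr / P = 1808.5 / 347 = 5.21

n ≈ 5.21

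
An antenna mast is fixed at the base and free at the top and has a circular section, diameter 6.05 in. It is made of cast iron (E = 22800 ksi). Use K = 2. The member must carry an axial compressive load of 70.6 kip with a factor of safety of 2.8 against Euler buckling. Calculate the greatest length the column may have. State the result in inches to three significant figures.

L_max ≈ 137 in

I = πd⁴/64 = π×6.05⁴/64 = 65.76 in⁴
Required critical load P_cr = n·P = 2.8 × 70.6 = 197.7 kip = 1.977×10^5 lb
From P_cr = π²EI/(K·L)²:  L = (1/K)·√(π²EI/P_cr) = (1/2)·√(π²×2.28×10^7×65.76/1.977×10^5)
L = 137 in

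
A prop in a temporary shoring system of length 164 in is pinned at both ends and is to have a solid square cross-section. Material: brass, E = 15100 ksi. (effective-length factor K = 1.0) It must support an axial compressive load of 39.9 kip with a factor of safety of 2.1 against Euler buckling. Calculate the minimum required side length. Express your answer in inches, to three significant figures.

Required P_cr = n·P = 2.1 × 39.9 = 83.79 kip
L_e = K·L = 1 × 164 = 164.0 in
Required I = P_cr·L_e²/(π²E) = 8.379×10^4 × 164.0² / (π² × 1.51×10^7) = 15.12 in⁴
Solid square: I = a⁴/12  ⇒  a = (12I)^(1/4) = (12×15.12)^(1/4) = 3.67 in

a ≈ 3.67 in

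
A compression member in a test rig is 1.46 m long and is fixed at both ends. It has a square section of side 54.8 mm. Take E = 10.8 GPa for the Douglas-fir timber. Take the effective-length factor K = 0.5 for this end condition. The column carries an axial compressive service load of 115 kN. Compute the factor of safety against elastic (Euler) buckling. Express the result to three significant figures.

I = a⁴/12 = 54.8⁴/12 = 7.515×10^5 mm⁴
I = 7.515×10^5 mm⁴ = 7.515×10^-7 m⁴
Effective length L_e = K·L = 0.5 × 1.46 = 0.7300 m
P_cr = π²EI / L_e² = π² × 10.8×10⁹ × 7.515×10^-7 / 0.7300² = 1.503×10^5 N
Factor of safety n = P_cr / P = 150.32 / 115 = 1.31

n ≈ 1.31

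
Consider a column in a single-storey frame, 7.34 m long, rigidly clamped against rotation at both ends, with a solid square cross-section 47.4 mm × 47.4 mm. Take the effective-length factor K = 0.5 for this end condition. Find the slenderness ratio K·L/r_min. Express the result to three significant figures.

λ ≈ 268

For a square r = a/√12 = 47.4/√12 = 13.68 mm
L_e = K·L = 0.5 × 7.34 m = 3.670 m = 3670.0 mm
λ = L_e / r_min = 3670.0 / 13.68 = 268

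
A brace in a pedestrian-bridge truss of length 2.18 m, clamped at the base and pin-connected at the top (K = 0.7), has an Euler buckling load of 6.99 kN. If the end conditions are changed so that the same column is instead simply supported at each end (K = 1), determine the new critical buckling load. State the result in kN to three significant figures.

P_cr ∝ 1/K², so P_cr,new = P_cr,old × (K_old/K_new)² = 6.99 × (0.7/1)²
= 6.99 × 0.4900 = 3.43 kN

P_cr ≈ 3.43 kN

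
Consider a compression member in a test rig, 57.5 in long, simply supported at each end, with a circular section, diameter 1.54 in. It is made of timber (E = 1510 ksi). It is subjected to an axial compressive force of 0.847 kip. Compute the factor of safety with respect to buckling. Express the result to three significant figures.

I = πd⁴/64 = π×1.54⁴/64 = 0.2761 in⁴
Effective length L_e = K·L = 1 × 57.5 = 57.50 in
P_cr = π²EI / L_e² = π² × 1510×10³ × 0.2761 / 57.50² = 1.244×10^3 lb
Factor of safety n = P_cr / P = 1.2445 / 0.847 = 1.47

n ≈ 1.47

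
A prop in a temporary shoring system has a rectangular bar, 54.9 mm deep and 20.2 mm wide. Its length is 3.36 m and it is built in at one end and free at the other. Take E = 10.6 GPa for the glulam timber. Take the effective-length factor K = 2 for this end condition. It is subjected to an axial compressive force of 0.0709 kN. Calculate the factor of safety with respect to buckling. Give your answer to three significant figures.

n ≈ 1.23

Buckling occurs about the weak axis: I_min = h·b³/12 with b = 20.2 mm (the shorter side).
I_min = 54.9×20.2³/12 = 3.771×10^4 mm⁴
I = 3.771×10^4 mm⁴ = 3.771×10^-8 m⁴
Effective length L_e = K·L = 2 × 3.36 = 6.720 m
P_cr = π²EI / L_e² = π² × 10.6×10⁹ × 3.771×10^-8 / 6.720² = 87.36 N
Factor of safety n = P_cr / P = 0.087360 / 0.0709 = 1.23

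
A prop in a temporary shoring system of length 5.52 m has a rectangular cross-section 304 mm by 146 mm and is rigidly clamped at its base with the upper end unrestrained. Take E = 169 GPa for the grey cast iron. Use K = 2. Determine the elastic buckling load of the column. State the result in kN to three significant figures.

P_cr ≈ 1080 kN

Buckling occurs about the weak axis: I_min = h·b³/12 with b = 146 mm (the shorter side).
I_min = 304×146³/12 = 7.884×10^7 mm⁴
I = 7.884×10^7 mm⁴ = 7.884×10^-5 m⁴
Effective length L_e = K·L = 2 × 5.52 = 11.04 m
P_cr = π²EI / L_e² = π² × 169×10⁹ × 7.884×10^-5 / 11.04² = 1.079×10^6 N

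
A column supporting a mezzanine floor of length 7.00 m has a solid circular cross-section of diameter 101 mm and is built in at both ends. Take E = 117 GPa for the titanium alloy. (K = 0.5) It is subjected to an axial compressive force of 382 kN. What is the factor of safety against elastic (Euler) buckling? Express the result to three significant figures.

I = πd⁴/64 = π×101⁴/64 = 5.108×10^6 mm⁴
I = 5.108×10^6 mm⁴ = 5.108×10^-6 m⁴
Effective length L_e = K·L = 0.5 × 7.00 = 3.500 m
P_cr = π²EI / L_e² = π² × 117×10⁹ × 5.108×10^-6 / 3.500² = 4.815×10^5 N
Factor of safety n = P_cr / P = 481.51 / 382 = 1.26

n ≈ 1.26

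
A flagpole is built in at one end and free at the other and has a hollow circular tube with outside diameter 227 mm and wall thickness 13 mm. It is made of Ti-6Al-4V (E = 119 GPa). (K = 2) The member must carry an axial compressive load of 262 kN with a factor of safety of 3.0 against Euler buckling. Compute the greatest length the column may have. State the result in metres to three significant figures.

L_max ≈ 4.33 m

Inner diameter d_i = 227 − 2×13 = 201.0 mm
I = π(d_o⁴ − d_i⁴)/64 = π(227⁴ − 201.0⁴)/64 = 5.022×10^7 mm⁴
I = 5.022×10^-5 m⁴
Required critical load P_cr = n·P = 3.0 × 262 = 786.0 kN = 7.860×10^5 N
From P_cr = π²EI/(K·L)²:  L = (1/K)·√(π²EI/P_cr) = (1/2)·√(π²×1.19×10^11×5.022×10^-5/7.860×10^5)
L = 4.33 m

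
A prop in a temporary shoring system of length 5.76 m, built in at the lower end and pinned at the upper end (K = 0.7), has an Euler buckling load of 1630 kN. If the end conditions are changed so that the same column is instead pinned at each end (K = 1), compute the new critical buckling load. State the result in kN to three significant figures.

P_cr ∝ 1/K², so P_cr,new = P_cr,old × (K_old/K_new)² = 1630 × (0.7/1)²
= 1630 × 0.4900 = 799 kN

P_cr ≈ 799 kN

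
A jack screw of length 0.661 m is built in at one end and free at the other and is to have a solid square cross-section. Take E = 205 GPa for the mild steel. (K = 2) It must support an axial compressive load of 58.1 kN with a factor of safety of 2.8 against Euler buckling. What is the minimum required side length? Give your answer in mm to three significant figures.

a ≈ 36.0 mm

Required P_cr = n·P = 2.8 × 58.1 = 162.7 kN
L_e = K·L = 2 × 0.661 = 1.322 m
Required I = P_cr·L_e²/(π²E) = 1.627×10^5 × 1.322² / (π² × 2.05×10^11) = 1.405×10^-7 m⁴
I_req = 1.405×10^5 mm⁴
Solid square: I = a⁴/12  ⇒  a = (12I)^(1/4) = (12×1.405×10^5)^(1/4) = 36.0 mm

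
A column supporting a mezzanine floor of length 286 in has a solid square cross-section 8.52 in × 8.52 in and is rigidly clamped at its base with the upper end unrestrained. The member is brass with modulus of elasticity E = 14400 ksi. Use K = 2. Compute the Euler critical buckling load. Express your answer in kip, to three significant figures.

I = a⁴/12 = 8.52⁴/12 = 439.1 in⁴
Effective length L_e = K·L = 2 × 286 = 572.0 in
P_cr = π²EI / L_e² = π² × 14400×10³ × 439.1 / 572.0² = 1.907×10^5 lb

P_cr ≈ 191 kip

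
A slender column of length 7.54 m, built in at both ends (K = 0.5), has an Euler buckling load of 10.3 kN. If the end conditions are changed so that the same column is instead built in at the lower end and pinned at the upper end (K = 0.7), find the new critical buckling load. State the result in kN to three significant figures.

P_cr ∝ 1/K², so P_cr,new = P_cr,old × (K_old/K_new)² = 10.3 × (0.5/0.7)²
= 10.3 × 0.5102 = 5.26 kN

P_cr ≈ 5.26 kN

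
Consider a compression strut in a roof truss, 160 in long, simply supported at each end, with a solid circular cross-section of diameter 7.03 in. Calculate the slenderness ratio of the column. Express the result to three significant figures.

λ ≈ 91.0

For a solid circle r = d/4 = 7.03/4 = 1.758 in
L_e = K·L = 1 × 160 = 160.0 in
λ = L_e / r_min = 160.00 / 1.758 = 91.0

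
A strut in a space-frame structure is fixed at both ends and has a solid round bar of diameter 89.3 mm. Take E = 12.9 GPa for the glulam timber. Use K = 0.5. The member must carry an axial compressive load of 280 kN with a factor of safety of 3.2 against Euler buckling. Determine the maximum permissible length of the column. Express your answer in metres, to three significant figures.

L_max ≈ 1.33 m

I = πd⁴/64 = π×89.3⁴/64 = 3.122×10^6 mm⁴
I = 3.122×10^-6 m⁴
Required critical load P_cr = n·P = 3.2 × 280 = 896.0 kN = 8.960×10^5 N
From P_cr = π²EI/(K·L)²:  L = (1/K)·√(π²EI/P_cr) = (1/0.5)·√(π²×1.29×10^10×3.122×10^-6/8.960×10^5)
L = 1.33 m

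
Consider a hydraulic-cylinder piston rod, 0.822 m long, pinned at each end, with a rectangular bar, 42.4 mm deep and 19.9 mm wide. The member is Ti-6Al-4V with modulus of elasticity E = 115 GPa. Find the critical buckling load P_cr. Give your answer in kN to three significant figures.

P_cr ≈ 46.8 kN

Buckling occurs about the weak axis: I_min = h·b³/12 with b = 19.9 mm (the shorter side).
I_min = 42.4×19.9³/12 = 2.784×10^4 mm⁴
I = 2.784×10^4 mm⁴ = 2.784×10^-8 m⁴
Effective length L_e = K·L = 1 × 0.822 = 0.8220 m
P_cr = π²EI / L_e² = π² × 115×10⁹ × 2.784×10^-8 / 0.8220² = 4.677×10^4 N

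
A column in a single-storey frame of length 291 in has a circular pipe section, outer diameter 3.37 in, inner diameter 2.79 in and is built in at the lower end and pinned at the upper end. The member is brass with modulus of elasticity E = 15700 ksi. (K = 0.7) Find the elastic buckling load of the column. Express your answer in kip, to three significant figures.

P_cr ≈ 12.5 kip

d_o = 3.37 in, d_i = 2.79 in
I = π(d_o⁴ − d_i⁴)/64 = π(3.37⁴ − 2.790⁴)/64 = 3.357 in⁴
Effective length L_e = K·L = 0.7 × 291 = 203.7 in
P_cr = π²EI / L_e² = π² × 15700×10³ × 3.357 / 203.7² = 1.254×10^4 lb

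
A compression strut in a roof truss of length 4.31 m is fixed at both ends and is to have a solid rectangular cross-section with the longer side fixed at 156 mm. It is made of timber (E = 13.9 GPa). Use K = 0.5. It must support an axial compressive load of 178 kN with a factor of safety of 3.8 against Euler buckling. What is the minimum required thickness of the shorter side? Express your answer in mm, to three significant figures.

Required P_cr = n·P = 3.8 × 178 = 676.4 kN
L_e = K·L = 0.5 × 4.31 = 2.155 m
Required I = P_cr·L_e²/(π²E) = 6.764×10^5 × 2.155² / (π² × 1.39×10^10) = 2.290×10^-5 m⁴
I_req = 2.290×10^7 mm⁴
Rectangle, weak axis: I_min = h·b³/12 with h = 156 mm fixed  ⇒  b = (12I/h)^(1/3) = 121 mm

b ≈ 121 mm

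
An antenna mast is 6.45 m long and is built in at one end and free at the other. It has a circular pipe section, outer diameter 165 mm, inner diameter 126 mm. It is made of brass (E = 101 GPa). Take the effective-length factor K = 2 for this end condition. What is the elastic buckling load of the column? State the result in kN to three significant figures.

d_o = 165 mm, d_i = 126 mm
I = π(d_o⁴ − d_i⁴)/64 = π(165⁴ − 126.0⁴)/64 = 2.401×10^7 mm⁴
I = 2.401×10^7 mm⁴ = 2.401×10^-5 m⁴
Effective length L_e = K·L = 2 × 6.45 = 12.90 m
P_cr = π²EI / L_e² = π² × 101×10⁹ × 2.401×10^-5 / 12.90² = 1.438×10^5 N

P_cr ≈ 144 kN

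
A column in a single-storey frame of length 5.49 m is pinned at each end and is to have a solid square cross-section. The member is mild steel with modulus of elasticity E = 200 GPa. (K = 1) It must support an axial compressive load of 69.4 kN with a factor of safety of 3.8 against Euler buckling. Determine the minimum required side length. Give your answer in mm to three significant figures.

Required P_cr = n·P = 3.8 × 69.4 = 263.7 kN
L_e = K·L = 1 × 5.49 = 5.490 m
Required I = P_cr·L_e²/(π²E) = 2.637×10^5 × 5.490² / (π² × 2.00×10^11) = 4.027×10^-6 m⁴
I_req = 4.027×10^6 mm⁴
Solid square: I = a⁴/12  ⇒  a = (12I)^(1/4) = (12×4.027×10^6)^(1/4) = 83.4 mm

a ≈ 83.4 mm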